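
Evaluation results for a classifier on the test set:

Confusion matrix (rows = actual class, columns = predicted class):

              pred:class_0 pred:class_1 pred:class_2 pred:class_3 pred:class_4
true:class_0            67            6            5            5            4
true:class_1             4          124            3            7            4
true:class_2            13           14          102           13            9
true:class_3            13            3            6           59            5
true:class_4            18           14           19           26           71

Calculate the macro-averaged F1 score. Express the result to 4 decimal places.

0.6773

Per-class F1 score (2·TP/(2·TP+FP+FN)):
  class_0: TP=67, FP=4+13+13+18=48, FN=6+5+5+4=20 → 134/202 = 0.66337
  class_1: TP=124, FP=6+14+3+14=37, FN=4+3+7+4=18 → 248/303 = 0.81848
  class_2: TP=102, FP=5+3+6+19=33, FN=13+14+13+9=49 → 204/286 = 0.71329
  class_3: TP=59, FP=5+7+13+26=51, FN=13+3+6+5=27 → 118/196 = 0.60204
  class_4: TP=71, FP=4+4+9+5=22, FN=18+14+19+26=77 → 142/241 = 0.58921
Macro-F1 score = mean = (0.66337 + 0.81848 + 0.71329 + 0.60204 + 0.58921) / 5 = 0.6773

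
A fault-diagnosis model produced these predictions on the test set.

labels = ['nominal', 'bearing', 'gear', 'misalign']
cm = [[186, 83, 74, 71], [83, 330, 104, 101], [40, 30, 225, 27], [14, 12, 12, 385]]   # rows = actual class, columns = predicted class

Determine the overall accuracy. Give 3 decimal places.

0.634

Accuracy = trace / total = (186+330+225+385=1126) / 1777 = 1126/1777 = 0.634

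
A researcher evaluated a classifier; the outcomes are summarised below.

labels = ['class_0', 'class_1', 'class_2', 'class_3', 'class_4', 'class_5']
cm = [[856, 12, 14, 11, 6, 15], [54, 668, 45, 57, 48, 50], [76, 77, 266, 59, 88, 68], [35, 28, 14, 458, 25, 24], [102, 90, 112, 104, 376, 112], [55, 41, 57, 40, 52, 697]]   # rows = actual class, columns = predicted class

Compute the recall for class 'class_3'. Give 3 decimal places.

recall = TP/(TP+FN).
class_3: TP=458, FN=35+28+14+25+24=126 → 458/584 = 0.7842

0.784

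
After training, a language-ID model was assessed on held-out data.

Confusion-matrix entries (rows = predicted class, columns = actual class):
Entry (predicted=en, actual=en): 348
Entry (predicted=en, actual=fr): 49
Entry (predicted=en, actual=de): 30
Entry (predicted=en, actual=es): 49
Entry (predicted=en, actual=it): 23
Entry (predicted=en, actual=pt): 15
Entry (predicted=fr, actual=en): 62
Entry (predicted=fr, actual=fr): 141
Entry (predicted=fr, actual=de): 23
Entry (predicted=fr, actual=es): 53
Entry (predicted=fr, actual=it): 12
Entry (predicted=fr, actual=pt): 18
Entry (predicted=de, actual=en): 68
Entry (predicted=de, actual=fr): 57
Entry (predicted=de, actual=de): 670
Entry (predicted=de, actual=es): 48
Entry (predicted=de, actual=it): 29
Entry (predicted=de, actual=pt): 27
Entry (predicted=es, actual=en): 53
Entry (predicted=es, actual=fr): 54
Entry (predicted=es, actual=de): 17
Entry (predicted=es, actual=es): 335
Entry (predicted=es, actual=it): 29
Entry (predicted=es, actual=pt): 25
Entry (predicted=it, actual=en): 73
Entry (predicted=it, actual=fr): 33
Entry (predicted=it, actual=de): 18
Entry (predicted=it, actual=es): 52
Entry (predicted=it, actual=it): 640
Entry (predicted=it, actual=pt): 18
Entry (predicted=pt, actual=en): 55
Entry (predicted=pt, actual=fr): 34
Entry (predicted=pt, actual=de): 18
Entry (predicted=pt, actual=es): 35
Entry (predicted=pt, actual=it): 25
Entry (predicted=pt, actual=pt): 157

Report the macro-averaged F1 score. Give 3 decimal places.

0.628

Per-class F1 score (2·TP/(2·TP+FP+FN)):
  en: TP=348, FP=49+30+49+23+15=166, FN=62+68+53+73+55=311 → 696/1173 = 0.5934
  fr: TP=141, FP=62+23+53+12+18=168, FN=49+57+54+33+34=227 → 282/677 = 0.4165
  de: TP=670, FP=68+57+48+29+27=229, FN=30+23+17+18+18=106 → 1340/1675 = 0.8000
  es: TP=335, FP=53+54+17+29+25=178, FN=49+53+48+52+35=237 → 670/1085 = 0.6175
  it: TP=640, FP=73+33+18+52+18=194, FN=23+12+29+29+25=118 → 1280/1592 = 0.8040
  pt: TP=157, FP=55+34+18+35+25=167, FN=15+18+27+25+18=103 → 314/584 = 0.5377
Macro-F1 score = mean = (0.5934 + 0.4165 + 0.8000 + 0.6175 + 0.8040 + 0.5377) / 6 = 0.628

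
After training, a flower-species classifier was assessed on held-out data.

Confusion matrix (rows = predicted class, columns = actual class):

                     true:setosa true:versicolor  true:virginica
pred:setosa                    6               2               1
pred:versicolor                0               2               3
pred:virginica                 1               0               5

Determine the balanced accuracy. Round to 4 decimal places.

0.6376

Balanced accuracy = mean of per-class recall.
  setosa: recall = 6/7 = 0.85714
  versicolor: recall = 2/4 = 0.50000
  virginica: recall = 5/9 = 0.55556
Mean = (0.85714 + 0.50000 + 0.55556) / 3 = 0.6376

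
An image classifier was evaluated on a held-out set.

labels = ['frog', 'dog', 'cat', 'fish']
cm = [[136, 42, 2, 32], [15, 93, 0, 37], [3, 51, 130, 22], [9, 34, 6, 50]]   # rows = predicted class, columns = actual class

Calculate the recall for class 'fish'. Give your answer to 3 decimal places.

One-vs-rest for 'fish': TP = diagonal; FP = other classes predicted 'fish'; FN = 'fish' predicted as other.
recall = TP/(TP+FN).
fish: TP=50, FN=32+37+22=91 → 50/141 = 0.3546

0.355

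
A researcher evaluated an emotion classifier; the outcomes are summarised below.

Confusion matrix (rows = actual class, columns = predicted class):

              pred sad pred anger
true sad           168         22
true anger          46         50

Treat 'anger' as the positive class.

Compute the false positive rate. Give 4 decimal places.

0.1158

FPR = FP/(FP+TN) = 22/(22+168) = 0.1158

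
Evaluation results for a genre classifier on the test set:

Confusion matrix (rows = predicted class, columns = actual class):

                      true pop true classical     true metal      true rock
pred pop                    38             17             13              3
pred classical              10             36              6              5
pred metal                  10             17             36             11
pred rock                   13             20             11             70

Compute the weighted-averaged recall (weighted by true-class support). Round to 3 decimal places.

Per-class recall (TP/(TP+FN)):
  pop: TP=38, FN=10+10+13=33 → 38/71 = 0.5352
  classical: TP=36, FN=17+17+20=54 → 36/90 = 0.4000
  metal: TP=36, FN=13+6+11=30 → 36/66 = 0.5455
  rock: TP=70, FN=3+5+11=19 → 70/89 = 0.7865
Weighted-recall = Σ (supportᵢ/N)·recallᵢ with N=316: (71/316)·0.5352 + (90/316)·0.4000 + (66/316)·0.5455 + (89/316)·0.7865 = 0.570

0.570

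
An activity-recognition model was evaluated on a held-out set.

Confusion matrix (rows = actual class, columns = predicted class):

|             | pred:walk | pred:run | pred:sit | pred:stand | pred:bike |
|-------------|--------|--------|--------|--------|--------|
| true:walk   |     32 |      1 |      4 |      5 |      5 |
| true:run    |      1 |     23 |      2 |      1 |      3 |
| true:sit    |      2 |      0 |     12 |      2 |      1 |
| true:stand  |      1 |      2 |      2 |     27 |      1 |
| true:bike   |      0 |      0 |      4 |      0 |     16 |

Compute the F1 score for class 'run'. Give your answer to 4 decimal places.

0.8214

Take TP from the diagonal, FP from the rest of the 'run' prediction marginal, FN from the rest of the 'run' actual marginal.
F1 score = 2·TP/(2·TP+FP+FN).
run: TP=23, FP=1+0+2+0=3, FN=1+2+1+3=7 → 46/56 = 0.82143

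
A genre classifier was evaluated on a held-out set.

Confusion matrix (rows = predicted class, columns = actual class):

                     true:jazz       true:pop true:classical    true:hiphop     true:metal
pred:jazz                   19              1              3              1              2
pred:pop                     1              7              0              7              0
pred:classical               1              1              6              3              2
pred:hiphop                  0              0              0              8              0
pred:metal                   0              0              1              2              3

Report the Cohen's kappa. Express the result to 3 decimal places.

0.528

Observed agreement pₒ = trace/N = 43/68 = 0.6324
Expected agreement pₑ = Σ (rowᵢ·colᵢ)/N² = (21·26 + 9·15 + 10·13 + 21·8 + 7·6)/68² = 0.2208
κ = (pₒ − pₑ)/(1 − pₑ) = (0.6324 − 0.2208)/(1 − 0.2208) = 0.528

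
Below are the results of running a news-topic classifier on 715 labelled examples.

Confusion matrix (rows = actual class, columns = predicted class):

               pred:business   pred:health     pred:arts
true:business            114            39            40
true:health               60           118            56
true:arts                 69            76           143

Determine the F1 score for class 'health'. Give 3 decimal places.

One-vs-rest for 'health': TP = diagonal; FP = other classes predicted 'health'; FN = 'health' predicted as other.
F1 score = 2·TP/(2·TP+FP+FN).
health: TP=118, FP=39+76=115, FN=60+56=116 → 236/467 = 0.5054

0.505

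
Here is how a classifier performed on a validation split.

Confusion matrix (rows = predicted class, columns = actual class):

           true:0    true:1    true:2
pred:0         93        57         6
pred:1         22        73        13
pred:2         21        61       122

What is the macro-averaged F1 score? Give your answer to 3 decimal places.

Per-class F1 score (2·TP/(2·TP+FP+FN)):
  0: TP=93, FP=57+6=63, FN=22+21=43 → 186/292 = 0.6370
  1: TP=73, FP=22+13=35, FN=57+61=118 → 146/299 = 0.4883
  2: TP=122, FP=21+61=82, FN=6+13=19 → 244/345 = 0.7072
Macro-F1 score = mean = (0.6370 + 0.4883 + 0.7072) / 3 = 0.611

0.611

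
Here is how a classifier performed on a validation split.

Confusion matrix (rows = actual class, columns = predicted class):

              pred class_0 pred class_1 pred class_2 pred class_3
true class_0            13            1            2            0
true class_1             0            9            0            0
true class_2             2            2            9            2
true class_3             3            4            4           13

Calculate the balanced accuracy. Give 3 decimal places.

0.739

Balanced accuracy = mean of per-class recall.
  class_0: recall = 13/16 = 0.8125
  class_1: recall = 9/9 = 1.0000
  class_2: recall = 9/15 = 0.6000
  class_3: recall = 13/24 = 0.5417
Mean = (0.8125 + 1.0000 + 0.6000 + 0.5417) / 4 = 0.739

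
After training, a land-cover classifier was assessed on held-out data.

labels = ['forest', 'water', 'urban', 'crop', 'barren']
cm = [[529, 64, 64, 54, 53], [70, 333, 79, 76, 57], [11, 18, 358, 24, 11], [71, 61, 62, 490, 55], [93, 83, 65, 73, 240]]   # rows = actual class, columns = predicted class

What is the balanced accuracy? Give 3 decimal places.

Balanced accuracy = mean of per-class recall.
  forest: recall = 529/764 = 0.6924
  water: recall = 333/615 = 0.5415
  urban: recall = 358/422 = 0.8483
  crop: recall = 490/739 = 0.6631
  barren: recall = 240/554 = 0.4332
Mean = (0.6924 + 0.5415 + 0.8483 + 0.6631 + 0.4332) / 5 = 0.636

0.636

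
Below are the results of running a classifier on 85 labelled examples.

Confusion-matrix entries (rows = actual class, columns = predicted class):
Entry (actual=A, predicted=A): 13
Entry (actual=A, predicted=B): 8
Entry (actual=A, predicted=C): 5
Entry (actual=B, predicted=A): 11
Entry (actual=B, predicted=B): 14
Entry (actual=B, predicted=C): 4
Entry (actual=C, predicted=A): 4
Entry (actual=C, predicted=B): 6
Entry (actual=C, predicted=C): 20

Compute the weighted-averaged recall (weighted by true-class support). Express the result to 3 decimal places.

0.553

Per-class recall (TP/(TP+FN)):
  A: TP=13, FN=8+5=13 → 13/26 = 0.5000
  B: TP=14, FN=11+4=15 → 14/29 = 0.4828
  C: TP=20, FN=4+6=10 → 20/30 = 0.6667
Weighted-recall = Σ (supportᵢ/N)·recallᵢ with N=85: (26/85)·0.5000 + (29/85)·0.4828 + (30/85)·0.6667 = 0.553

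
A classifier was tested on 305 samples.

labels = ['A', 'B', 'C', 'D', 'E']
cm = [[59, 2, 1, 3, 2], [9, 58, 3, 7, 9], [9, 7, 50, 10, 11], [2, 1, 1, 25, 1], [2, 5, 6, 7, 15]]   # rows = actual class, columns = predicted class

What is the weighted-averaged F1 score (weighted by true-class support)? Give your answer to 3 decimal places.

Per-class F1 score (2·TP/(2·TP+FP+FN)):
  A: TP=59, FP=9+9+2+2=22, FN=2+1+3+2=8 → 118/148 = 0.7973
  B: TP=58, FP=2+7+1+5=15, FN=9+3+7+9=28 → 116/159 = 0.7296
  C: TP=50, FP=1+3+1+6=11, FN=9+7+10+11=37 → 100/148 = 0.6757
  D: TP=25, FP=3+7+10+7=27, FN=2+1+1+1=5 → 50/82 = 0.6098
  E: TP=15, FP=2+9+11+1=23, FN=2+5+6+7=20 → 30/73 = 0.4110
Weighted-F1 score = Σ (supportᵢ/N)·F1 scoreᵢ with N=305: (67/305)·0.7973 + (86/305)·0.7296 + (87/305)·0.6757 + (30/305)·0.6098 + (35/305)·0.4110 = 0.681

0.681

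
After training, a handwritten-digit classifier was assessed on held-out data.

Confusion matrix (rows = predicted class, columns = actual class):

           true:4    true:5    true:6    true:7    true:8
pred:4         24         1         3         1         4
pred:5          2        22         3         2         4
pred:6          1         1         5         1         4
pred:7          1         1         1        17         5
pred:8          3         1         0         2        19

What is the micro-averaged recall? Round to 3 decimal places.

Micro-averaging pools counts across classes: ΣTP=87, ΣFP=41, ΣFN=41.
Micro-recall = TP/(TP+FN) on pooled counts = 0.680 (equals overall accuracy in single-label multiclass).

0.680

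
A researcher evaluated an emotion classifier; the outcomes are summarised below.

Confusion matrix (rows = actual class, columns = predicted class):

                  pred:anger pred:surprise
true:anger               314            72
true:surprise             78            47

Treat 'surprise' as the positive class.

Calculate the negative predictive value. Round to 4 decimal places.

0.8010

NPV = TN/(TN+FN) = 314/(314+78) = 0.8010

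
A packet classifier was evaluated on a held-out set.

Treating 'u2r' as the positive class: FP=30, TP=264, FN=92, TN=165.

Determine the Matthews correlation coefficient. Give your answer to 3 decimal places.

MCC = (TP·TN − FP·FN) / √((TP+FP)(TP+FN)(TN+FP)(TN+FN))
Numerator = 264·165 − 30·92 = 40800
Denominator = √(294·356·195·257) = √5245236360 = 72424.0040
MCC = 40800 / 72424.0040 = 0.563

0.563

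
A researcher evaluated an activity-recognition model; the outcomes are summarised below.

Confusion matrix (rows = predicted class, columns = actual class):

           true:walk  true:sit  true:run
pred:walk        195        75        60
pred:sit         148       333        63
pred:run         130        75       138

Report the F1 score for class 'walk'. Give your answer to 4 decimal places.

One-vs-rest for 'walk': TP = diagonal; FP = other classes predicted 'walk'; FN = 'walk' predicted as other.
F1 score = 2·TP/(2·TP+FP+FN).
walk: TP=195, FP=75+60=135, FN=148+130=278 → 390/803 = 0.48568

0.4857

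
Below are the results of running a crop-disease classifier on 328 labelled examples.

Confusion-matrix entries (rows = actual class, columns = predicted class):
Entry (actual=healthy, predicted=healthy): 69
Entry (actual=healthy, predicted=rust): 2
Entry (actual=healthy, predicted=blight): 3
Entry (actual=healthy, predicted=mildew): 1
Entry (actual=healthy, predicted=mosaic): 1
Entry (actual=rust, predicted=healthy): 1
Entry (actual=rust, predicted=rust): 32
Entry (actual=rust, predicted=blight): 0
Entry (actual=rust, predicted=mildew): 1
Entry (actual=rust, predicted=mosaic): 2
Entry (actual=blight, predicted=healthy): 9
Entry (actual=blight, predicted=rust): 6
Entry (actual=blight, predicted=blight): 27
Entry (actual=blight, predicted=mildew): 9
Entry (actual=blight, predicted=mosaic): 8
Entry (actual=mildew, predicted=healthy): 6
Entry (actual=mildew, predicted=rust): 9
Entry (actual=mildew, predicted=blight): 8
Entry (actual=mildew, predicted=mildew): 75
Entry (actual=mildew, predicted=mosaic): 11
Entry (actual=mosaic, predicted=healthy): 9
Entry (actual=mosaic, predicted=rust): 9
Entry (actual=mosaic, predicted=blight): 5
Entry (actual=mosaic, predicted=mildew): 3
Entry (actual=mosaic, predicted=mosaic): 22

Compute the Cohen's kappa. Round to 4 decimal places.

0.5978

Observed agreement pₒ = trace/N = 225/328 = 0.68598
Expected agreement pₑ = Σ (rowᵢ·colᵢ)/N² = (76·94 + 36·58 + 59·43 + 109·89 + 48·44)/328² = 0.21920
κ = (pₒ − pₑ)/(1 − pₑ) = (0.68598 − 0.21920)/(1 − 0.21920) = 0.5978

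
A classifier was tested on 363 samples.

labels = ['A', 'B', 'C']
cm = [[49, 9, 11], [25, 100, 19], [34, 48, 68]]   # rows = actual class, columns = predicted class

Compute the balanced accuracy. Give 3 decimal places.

0.619

Balanced accuracy = mean of per-class recall.
  A: recall = 49/69 = 0.7101
  B: recall = 100/144 = 0.6944
  C: recall = 68/150 = 0.4533
Mean = (0.7101 + 0.6944 + 0.4533) / 3 = 0.619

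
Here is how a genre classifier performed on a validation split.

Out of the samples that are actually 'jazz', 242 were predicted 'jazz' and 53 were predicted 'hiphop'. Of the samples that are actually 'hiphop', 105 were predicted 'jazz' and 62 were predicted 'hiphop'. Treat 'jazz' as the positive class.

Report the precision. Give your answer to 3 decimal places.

Precision = TP/(TP+FP) = 242/(242+105) = 242/347 = 0.697

0.697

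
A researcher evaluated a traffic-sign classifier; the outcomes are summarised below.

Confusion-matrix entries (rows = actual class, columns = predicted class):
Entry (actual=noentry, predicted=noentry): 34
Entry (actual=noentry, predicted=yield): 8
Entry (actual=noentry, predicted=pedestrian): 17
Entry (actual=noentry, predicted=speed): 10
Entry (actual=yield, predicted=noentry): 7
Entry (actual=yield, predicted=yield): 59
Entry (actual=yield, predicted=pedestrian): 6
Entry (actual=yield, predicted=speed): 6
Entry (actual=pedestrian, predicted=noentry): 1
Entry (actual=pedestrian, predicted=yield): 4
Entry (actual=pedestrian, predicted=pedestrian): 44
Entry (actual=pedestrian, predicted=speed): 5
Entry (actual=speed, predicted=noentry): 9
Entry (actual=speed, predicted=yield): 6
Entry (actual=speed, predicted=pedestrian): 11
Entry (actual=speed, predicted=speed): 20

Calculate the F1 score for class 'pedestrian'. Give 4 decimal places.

0.6667

One-vs-rest for 'pedestrian': TP = diagonal; FP = other classes predicted 'pedestrian'; FN = 'pedestrian' predicted as other.
F1 score = 2·TP/(2·TP+FP+FN).
pedestrian: TP=44, FP=17+6+11=34, FN=1+4+5=10 → 88/132 = 0.66667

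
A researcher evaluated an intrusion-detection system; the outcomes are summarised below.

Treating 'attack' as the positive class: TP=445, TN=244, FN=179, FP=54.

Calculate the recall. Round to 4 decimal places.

0.7131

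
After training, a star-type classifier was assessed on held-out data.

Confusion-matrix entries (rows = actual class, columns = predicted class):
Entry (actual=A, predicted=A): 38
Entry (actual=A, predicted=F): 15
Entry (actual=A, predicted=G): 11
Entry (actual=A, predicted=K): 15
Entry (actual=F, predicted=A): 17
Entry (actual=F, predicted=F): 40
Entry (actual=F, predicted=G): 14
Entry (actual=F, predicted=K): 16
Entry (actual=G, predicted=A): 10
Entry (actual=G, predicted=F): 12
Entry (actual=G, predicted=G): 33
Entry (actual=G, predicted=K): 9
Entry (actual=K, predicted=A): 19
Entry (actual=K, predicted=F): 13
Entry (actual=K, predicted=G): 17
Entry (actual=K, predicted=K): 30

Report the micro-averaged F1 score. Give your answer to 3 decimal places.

Micro-averaging pools counts across classes: ΣTP=141, ΣFP=168, ΣFN=168.
Micro-F1 score = 2·TP/(2·TP+FP+FN) on pooled counts = 0.456 (equals overall accuracy in single-label multiclass).

0.456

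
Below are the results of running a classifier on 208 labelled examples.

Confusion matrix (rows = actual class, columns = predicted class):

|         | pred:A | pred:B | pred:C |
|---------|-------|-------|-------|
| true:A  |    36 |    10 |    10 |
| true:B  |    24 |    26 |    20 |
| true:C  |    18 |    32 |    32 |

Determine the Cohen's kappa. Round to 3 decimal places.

Observed agreement pₒ = trace/N = 94/208 = 0.4519
Expected agreement pₑ = Σ (rowᵢ·colᵢ)/N² = (56·78 + 70·68 + 82·62)/208² = 0.3285
κ = (pₒ − pₑ)/(1 − pₑ) = (0.4519 − 0.3285)/(1 − 0.3285) = 0.184

0.184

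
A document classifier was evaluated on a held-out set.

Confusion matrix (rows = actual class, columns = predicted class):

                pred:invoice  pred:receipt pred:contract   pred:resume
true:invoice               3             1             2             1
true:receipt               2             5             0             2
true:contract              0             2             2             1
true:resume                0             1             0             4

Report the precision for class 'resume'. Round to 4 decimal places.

One-vs-rest for 'resume': TP = diagonal; FP = other classes predicted 'resume'; FN = 'resume' predicted as other.
precision = TP/(TP+FP).
resume: TP=4, FP=1+2+1=4 → 4/8 = 0.50000

0.5000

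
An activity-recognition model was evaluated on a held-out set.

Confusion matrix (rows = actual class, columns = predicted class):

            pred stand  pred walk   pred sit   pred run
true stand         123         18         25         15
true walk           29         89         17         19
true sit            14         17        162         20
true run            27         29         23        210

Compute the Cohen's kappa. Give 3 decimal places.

Observed agreement pₒ = trace/N = 584/837 = 0.6977
Expected agreement pₑ = Σ (rowᵢ·colᵢ)/N² = (181·193 + 154·153 + 213·227 + 289·264)/837² = 0.2614
κ = (pₒ − pₑ)/(1 − pₑ) = (0.6977 − 0.2614)/(1 − 0.2614) = 0.591

0.591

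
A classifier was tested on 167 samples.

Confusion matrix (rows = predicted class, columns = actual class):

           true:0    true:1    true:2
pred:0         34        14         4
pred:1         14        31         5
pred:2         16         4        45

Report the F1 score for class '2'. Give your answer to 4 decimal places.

Treat '2' as positive and all other classes as negative.
F1 score = 2·TP/(2·TP+FP+FN).
2: TP=45, FP=16+4=20, FN=4+5=9 → 90/119 = 0.75630

0.7563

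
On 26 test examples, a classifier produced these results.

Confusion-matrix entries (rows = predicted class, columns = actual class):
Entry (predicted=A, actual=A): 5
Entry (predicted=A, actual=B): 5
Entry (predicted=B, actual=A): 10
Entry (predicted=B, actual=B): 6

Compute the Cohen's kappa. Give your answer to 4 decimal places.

Observed agreement pₒ = trace/N = 11/26 = 0.42308
Expected agreement pₑ = Σ (rowᵢ·colᵢ)/N² = (15·10 + 11·16)/26² = 0.48225
κ = (pₒ − pₑ)/(1 − pₑ) = (0.42308 − 0.48225)/(1 − 0.48225) = -0.1143

-0.1143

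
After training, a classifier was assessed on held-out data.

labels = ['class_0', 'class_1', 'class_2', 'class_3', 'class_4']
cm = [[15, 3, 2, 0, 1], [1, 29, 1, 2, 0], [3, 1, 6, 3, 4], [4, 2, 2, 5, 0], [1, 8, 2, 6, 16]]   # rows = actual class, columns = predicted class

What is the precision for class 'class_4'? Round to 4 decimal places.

0.7619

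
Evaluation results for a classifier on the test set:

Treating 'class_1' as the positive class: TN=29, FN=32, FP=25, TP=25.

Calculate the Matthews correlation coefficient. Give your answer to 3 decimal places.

-0.024

MCC = (TP·TN − FP·FN) / √((TP+FP)(TP+FN)(TN+FP)(TN+FN))
Numerator = 25·29 − 25·32 = -75
Denominator = √(50·57·54·61) = √9387900 = 3063.9680
MCC = -75 / 3063.9680 = -0.024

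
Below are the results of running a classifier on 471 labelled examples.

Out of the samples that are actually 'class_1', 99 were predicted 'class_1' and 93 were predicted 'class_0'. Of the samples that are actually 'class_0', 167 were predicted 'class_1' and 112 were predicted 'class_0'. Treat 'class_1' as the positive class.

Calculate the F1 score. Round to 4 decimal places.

0.4323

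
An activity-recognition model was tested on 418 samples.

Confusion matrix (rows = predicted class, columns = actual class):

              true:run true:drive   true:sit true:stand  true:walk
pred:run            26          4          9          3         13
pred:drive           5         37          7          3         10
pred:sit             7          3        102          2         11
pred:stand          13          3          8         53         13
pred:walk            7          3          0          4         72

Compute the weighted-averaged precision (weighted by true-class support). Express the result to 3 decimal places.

0.713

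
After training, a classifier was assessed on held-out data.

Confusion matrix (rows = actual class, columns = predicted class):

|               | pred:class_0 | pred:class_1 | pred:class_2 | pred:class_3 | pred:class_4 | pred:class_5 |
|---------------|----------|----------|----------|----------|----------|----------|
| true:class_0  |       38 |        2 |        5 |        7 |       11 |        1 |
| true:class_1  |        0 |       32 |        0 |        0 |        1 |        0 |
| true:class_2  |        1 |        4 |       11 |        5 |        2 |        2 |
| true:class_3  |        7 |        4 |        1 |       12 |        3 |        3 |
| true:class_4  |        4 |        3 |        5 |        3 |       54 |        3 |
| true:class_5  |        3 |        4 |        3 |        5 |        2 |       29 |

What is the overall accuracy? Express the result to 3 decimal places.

0.652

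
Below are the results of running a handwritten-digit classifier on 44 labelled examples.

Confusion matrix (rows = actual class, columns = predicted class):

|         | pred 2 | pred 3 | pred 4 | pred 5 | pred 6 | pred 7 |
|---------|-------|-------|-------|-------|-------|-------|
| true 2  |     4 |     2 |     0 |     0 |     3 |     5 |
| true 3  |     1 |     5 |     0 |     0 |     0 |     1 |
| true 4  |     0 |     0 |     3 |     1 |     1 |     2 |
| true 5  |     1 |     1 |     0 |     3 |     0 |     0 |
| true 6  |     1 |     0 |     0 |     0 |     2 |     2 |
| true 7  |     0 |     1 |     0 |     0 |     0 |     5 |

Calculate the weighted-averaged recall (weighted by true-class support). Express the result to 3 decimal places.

Per-class recall (TP/(TP+FN)):
  2: TP=4, FN=2+0+0+3+5=10 → 4/14 = 0.2857
  3: TP=5, FN=1+0+0+0+1=2 → 5/7 = 0.7143
  4: TP=3, FN=0+0+1+1+2=4 → 3/7 = 0.4286
  5: TP=3, FN=1+1+0+0+0=2 → 3/5 = 0.6000
  6: TP=2, FN=1+0+0+0+2=3 → 2/5 = 0.4000
  7: TP=5, FN=0+1+0+0+0=1 → 5/6 = 0.8333
Weighted-recall = Σ (supportᵢ/N)·recallᵢ with N=44: (14/44)·0.2857 + (7/44)·0.7143 + (7/44)·0.4286 + (5/44)·0.6000 + (5/44)·0.4000 + (6/44)·0.8333 = 0.500

0.500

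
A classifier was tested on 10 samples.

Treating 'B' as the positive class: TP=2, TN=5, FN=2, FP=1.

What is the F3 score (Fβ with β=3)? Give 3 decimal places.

Fβ = (1+β²)·TP / ((1+β²)·TP + β²·FN + FP), with β²=9
= 10·2 / (10·2 + 9·2 + 1) = 0.513

0.513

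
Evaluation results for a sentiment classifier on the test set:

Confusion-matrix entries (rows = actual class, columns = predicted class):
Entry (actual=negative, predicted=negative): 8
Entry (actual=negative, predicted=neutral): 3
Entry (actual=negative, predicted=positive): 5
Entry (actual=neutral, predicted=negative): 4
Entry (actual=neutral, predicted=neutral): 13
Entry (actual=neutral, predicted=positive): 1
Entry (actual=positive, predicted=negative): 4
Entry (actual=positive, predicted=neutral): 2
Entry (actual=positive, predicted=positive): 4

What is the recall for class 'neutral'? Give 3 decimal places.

Take TP from the diagonal, FP from the rest of the 'neutral' prediction marginal, FN from the rest of the 'neutral' actual marginal.
recall = TP/(TP+FN).
neutral: TP=13, FN=4+1=5 → 13/18 = 0.7222

0.722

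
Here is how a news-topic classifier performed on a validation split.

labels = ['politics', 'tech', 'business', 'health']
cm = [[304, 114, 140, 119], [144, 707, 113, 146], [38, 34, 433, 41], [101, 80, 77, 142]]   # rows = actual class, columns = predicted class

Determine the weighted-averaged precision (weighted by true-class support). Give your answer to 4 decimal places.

0.5952

Per-class precision (TP/(TP+FP)):
  politics: TP=304, FP=144+38+101=283 → 304/587 = 0.51789
  tech: TP=707, FP=114+34+80=228 → 707/935 = 0.75615
  business: TP=433, FP=140+113+77=330 → 433/763 = 0.56750
  health: TP=142, FP=119+146+41=306 → 142/448 = 0.31696
Weighted-precision = Σ (supportᵢ/N)·precisionᵢ with N=2733: (677/2733)·0.51789 + (1110/2733)·0.75615 + (546/2733)·0.56750 + (400/2733)·0.31696 = 0.5952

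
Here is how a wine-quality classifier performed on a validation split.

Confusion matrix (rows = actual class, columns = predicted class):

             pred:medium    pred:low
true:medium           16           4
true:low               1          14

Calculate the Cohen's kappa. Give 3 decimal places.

Observed agreement pₒ = trace/N = 30/35 = 0.8571
Expected agreement pₑ = Σ (rowᵢ·colᵢ)/N² = (20·17 + 15·18)/35² = 0.4980
κ = (pₒ − pₑ)/(1 − pₑ) = (0.8571 − 0.4980)/(1 − 0.4980) = 0.715

0.715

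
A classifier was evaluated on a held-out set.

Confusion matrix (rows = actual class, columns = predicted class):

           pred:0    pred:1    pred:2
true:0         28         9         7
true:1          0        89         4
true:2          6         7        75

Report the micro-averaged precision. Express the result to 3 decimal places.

Micro-averaging pools counts across classes: ΣTP=192, ΣFP=33, ΣFN=33.
Micro-precision = TP/(TP+FP) on pooled counts = 0.853 (equals overall accuracy in single-label multiclass).

0.853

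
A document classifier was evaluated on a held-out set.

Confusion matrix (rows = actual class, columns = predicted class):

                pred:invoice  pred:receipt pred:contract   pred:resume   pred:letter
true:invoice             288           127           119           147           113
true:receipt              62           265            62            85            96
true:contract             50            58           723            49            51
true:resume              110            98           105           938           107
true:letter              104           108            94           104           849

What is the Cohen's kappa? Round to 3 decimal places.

0.520

Observed agreement pₒ = trace/N = 3063/4912 = 0.6236
Expected agreement pₑ = Σ (rowᵢ·colᵢ)/N² = (794·614 + 570·656 + 931·1103 + 1358·1323 + 1259·1216)/4912² = 0.2162
κ = (pₒ − pₑ)/(1 − pₑ) = (0.6236 − 0.2162)/(1 − 0.2162) = 0.520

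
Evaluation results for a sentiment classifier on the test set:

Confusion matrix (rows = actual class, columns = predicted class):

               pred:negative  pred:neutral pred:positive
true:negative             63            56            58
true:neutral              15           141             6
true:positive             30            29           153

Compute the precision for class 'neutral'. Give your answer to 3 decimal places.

Treat 'neutral' as positive and all other classes as negative.
precision = TP/(TP+FP).
neutral: TP=141, FP=56+29=85 → 141/226 = 0.6239

0.624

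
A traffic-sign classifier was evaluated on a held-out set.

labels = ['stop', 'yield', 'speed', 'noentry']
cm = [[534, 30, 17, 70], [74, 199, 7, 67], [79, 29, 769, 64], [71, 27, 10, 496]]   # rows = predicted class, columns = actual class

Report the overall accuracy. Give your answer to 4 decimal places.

0.7857

Accuracy = trace / total = (534+199+769+496=1998) / 2543 = 1998/2543 = 0.7857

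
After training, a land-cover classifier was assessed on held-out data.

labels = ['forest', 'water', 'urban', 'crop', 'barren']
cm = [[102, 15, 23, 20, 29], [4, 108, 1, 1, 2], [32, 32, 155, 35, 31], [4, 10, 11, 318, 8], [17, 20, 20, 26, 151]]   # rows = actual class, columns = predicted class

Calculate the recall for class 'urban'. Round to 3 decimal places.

Take TP from the diagonal, FP from the rest of the 'urban' prediction marginal, FN from the rest of the 'urban' actual marginal.
recall = TP/(TP+FN).
urban: TP=155, FN=32+32+35+31=130 → 155/285 = 0.5439

0.544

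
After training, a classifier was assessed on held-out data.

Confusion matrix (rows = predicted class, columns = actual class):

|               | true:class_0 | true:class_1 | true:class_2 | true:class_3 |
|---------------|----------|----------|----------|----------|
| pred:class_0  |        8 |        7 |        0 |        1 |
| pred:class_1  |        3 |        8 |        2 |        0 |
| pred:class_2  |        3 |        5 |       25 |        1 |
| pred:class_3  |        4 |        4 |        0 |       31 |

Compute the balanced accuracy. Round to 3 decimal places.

Balanced accuracy = mean of per-class recall.
  class_0: recall = 8/18 = 0.4444
  class_1: recall = 8/24 = 0.3333
  class_2: recall = 25/27 = 0.9259
  class_3: recall = 31/33 = 0.9394
Mean = (0.4444 + 0.3333 + 0.9259 + 0.9394) / 4 = 0.661

0.661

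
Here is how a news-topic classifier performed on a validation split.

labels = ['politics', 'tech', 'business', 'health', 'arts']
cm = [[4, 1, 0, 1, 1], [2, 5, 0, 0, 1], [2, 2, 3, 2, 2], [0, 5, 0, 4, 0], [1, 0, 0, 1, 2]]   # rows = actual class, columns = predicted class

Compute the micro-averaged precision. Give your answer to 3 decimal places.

Micro-averaging pools counts across classes: ΣTP=18, ΣFP=21, ΣFN=21.
Micro-precision = TP/(TP+FP) on pooled counts = 0.462 (equals overall accuracy in single-label multiclass).

0.462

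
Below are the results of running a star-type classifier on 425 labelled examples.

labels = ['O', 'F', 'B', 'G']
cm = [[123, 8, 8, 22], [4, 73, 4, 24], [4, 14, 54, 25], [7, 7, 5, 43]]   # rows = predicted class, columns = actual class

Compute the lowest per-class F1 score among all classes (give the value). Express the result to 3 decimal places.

0.489

Per-class F1 score (2·TP/(2·TP+FP+FN)):
  O: TP=123, FP=8+8+22=38, FN=4+4+7=15 → 246/299 = 0.8227
  F: TP=73, FP=4+4+24=32, FN=8+14+7=29 → 146/207 = 0.7053
  B: TP=54, FP=4+14+25=43, FN=8+4+5=17 → 108/168 = 0.6429
  G: TP=43, FP=7+7+5=19, FN=22+24+25=71 → 86/176 = 0.4886
Lowest is class 'G' with F1 score = 0.489.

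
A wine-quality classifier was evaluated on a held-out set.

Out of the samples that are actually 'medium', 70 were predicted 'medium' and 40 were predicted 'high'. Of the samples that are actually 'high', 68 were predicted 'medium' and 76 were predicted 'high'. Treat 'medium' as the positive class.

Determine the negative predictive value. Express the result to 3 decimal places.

0.655

NPV = TN/(TN+FN) = 76/(76+40) = 0.655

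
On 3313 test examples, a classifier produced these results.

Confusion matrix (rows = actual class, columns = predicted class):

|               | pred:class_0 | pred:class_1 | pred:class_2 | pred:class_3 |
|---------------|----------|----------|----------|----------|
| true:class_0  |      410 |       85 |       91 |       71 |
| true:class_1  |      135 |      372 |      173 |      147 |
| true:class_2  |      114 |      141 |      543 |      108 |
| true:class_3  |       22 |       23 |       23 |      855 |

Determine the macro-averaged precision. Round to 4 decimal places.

0.6448

Per-class precision (TP/(TP+FP)):
  class_0: TP=410, FP=135+114+22=271 → 410/681 = 0.60206
  class_1: TP=372, FP=85+141+23=249 → 372/621 = 0.59903
  class_2: TP=543, FP=91+173+23=287 → 543/830 = 0.65422
  class_3: TP=855, FP=71+147+108=326 → 855/1181 = 0.72396
Macro-precision = mean = (0.60206 + 0.59903 + 0.65422 + 0.72396) / 4 = 0.6448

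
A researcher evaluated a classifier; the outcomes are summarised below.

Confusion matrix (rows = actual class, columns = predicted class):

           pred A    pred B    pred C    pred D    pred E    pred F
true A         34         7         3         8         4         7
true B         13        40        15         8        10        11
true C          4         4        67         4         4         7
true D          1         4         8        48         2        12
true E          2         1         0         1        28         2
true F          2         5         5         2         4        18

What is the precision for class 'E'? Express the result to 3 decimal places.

0.538

Treat 'E' as positive and all other classes as negative.
precision = TP/(TP+FP).
E: TP=28, FP=4+10+4+2+4=24 → 28/52 = 0.5385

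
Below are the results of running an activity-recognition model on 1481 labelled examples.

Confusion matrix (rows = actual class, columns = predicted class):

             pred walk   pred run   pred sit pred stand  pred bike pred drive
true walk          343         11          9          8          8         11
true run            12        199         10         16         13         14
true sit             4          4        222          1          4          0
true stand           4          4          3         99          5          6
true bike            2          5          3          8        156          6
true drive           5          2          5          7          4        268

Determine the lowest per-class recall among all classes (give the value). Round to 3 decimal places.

Per-class recall (TP/(TP+FN)):
  walk: TP=343, FN=11+9+8+8+11=47 → 343/390 = 0.8795
  run: TP=199, FN=12+10+16+13+14=65 → 199/264 = 0.7538
  sit: TP=222, FN=4+4+1+4+0=13 → 222/235 = 0.9447
  stand: TP=99, FN=4+4+3+5+6=22 → 99/121 = 0.8182
  bike: TP=156, FN=2+5+3+8+6=24 → 156/180 = 0.8667
  drive: TP=268, FN=5+2+5+7+4=23 → 268/291 = 0.9210
Lowest is class 'run' with recall = 0.754.

0.754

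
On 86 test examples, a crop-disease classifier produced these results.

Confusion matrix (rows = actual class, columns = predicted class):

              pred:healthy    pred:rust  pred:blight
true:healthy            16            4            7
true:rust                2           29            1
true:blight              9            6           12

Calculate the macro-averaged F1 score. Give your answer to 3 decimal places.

0.640

Per-class F1 score (2·TP/(2·TP+FP+FN)):
  healthy: TP=16, FP=2+9=11, FN=4+7=11 → 32/54 = 0.5926
  rust: TP=29, FP=4+6=10, FN=2+1=3 → 58/71 = 0.8169
  blight: TP=12, FP=7+1=8, FN=9+6=15 → 24/47 = 0.5106
Macro-F1 score = mean = (0.5926 + 0.8169 + 0.5106) / 3 = 0.640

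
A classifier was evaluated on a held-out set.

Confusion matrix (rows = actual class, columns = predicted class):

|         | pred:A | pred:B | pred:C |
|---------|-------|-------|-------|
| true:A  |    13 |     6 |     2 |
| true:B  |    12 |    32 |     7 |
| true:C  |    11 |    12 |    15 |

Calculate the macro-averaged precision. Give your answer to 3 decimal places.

Per-class precision (TP/(TP+FP)):
  A: TP=13, FP=12+11=23 → 13/36 = 0.3611
  B: TP=32, FP=6+12=18 → 32/50 = 0.6400
  C: TP=15, FP=2+7=9 → 15/24 = 0.6250
Macro-precision = mean = (0.3611 + 0.6400 + 0.6250) / 3 = 0.542

0.542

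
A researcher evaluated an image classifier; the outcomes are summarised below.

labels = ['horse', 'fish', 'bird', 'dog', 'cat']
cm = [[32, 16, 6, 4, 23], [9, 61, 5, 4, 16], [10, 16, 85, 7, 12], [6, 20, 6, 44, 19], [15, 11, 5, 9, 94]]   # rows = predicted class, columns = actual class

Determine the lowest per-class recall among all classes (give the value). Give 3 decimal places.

Per-class recall (TP/(TP+FN)):
  horse: TP=32, FN=9+10+6+15=40 → 32/72 = 0.4444
  fish: TP=61, FN=16+16+20+11=63 → 61/124 = 0.4919
  bird: TP=85, FN=6+5+6+5=22 → 85/107 = 0.7944
  dog: TP=44, FN=4+4+7+9=24 → 44/68 = 0.6471
  cat: TP=94, FN=23+16+12+19=70 → 94/164 = 0.5732
Lowest is class 'horse' with recall = 0.444.

0.444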